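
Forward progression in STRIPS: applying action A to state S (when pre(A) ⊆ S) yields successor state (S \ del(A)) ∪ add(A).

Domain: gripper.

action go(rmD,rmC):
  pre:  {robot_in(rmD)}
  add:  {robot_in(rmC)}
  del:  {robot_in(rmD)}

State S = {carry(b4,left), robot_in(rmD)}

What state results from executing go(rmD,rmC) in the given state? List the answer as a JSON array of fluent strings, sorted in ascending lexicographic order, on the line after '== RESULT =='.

Compute (S \ del) ∪ add:
  pre ⊆ S: {robot_in(rmD)} ⊆ S  — applicable
  S \ del = {carry(b4,left)}
  ∪ add   = {carry(b4,left), robot_in(rmC)}

== RESULT ==
["carry(b4,left)", "robot_in(rmC)"]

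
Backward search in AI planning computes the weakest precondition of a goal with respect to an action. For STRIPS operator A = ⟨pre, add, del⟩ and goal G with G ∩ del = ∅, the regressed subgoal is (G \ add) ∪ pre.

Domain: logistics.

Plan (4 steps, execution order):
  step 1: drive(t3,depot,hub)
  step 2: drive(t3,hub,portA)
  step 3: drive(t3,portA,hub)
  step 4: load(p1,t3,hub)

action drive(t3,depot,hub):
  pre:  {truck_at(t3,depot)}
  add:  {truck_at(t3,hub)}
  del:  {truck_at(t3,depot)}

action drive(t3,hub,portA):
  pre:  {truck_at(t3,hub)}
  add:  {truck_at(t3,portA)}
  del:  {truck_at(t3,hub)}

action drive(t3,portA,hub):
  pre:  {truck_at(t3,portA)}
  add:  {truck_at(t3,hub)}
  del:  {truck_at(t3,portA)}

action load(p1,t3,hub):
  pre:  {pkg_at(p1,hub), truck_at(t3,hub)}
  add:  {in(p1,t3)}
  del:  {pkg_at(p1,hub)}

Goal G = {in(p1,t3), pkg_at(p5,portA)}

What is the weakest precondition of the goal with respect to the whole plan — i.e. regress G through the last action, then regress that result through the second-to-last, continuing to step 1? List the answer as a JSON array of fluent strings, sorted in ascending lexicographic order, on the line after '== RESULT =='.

Regress step by step:
  through step 4 (load(p1,t3,hub)): drop {in(p1,t3)}, keep {pkg_at(p5,portA)}, require {pkg_at(p1,hub), truck_at(t3,hub)}
    → {pkg_at(p1,hub), pkg_at(p5,portA), truck_at(t3,hub)}
  through step 3 (drive(t3,portA,hub)): drop {truck_at(t3,hub)}, keep {pkg_at(p1,hub), pkg_at(p5,portA)}, require {truck_at(t3,portA)}
    → {pkg_at(p1,hub), pkg_at(p5,portA), truck_at(t3,portA)}
  through step 2 (drive(t3,hub,portA)): drop {truck_at(t3,portA)}, keep {pkg_at(p1,hub), pkg_at(p5,portA)}, require {truck_at(t3,hub)}
    → {pkg_at(p1,hub), pkg_at(p5,portA), truck_at(t3,hub)}
  through step 1 (drive(t3,depot,hub)): drop {truck_at(t3,hub)}, keep {pkg_at(p1,hub), pkg_at(p5,portA)}, require {truck_at(t3,depot)}
    → {pkg_at(p1,hub), pkg_at(p5,portA), truck_at(t3,depot)}

== RESULT ==
["pkg_at(p1,hub)", "pkg_at(p5,portA)", "truck_at(t3,depot)"]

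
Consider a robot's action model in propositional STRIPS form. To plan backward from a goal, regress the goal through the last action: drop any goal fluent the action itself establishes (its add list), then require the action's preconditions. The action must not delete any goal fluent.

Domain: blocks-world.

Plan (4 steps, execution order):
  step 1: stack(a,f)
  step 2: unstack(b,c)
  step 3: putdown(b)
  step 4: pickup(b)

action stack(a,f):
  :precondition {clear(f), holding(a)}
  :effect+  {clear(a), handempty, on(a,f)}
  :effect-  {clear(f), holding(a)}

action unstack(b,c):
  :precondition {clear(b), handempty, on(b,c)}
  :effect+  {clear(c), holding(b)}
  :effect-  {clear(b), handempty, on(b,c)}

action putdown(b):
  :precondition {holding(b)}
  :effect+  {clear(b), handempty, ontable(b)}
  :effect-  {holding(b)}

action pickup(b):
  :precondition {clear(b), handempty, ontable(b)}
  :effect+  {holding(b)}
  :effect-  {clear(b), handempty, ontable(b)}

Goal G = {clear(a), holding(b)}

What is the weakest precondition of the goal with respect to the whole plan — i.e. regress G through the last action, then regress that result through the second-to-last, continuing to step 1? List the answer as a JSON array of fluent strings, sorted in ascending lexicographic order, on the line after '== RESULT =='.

Work backward from the goal:
  through step 4 (pickup(b)): drop {holding(b)}, keep {clear(a)}, require {clear(b), handempty, ontable(b)}
    → {clear(a), clear(b), handempty, ontable(b)}
  through step 3 (putdown(b)): drop {clear(b), handempty, ontable(b)}, keep {clear(a)}, require {holding(b)}
    → {clear(a), holding(b)}
  through step 2 (unstack(b,c)): drop {holding(b)}, keep {clear(a)}, require {clear(b), handempty, on(b,c)}
    → {clear(a), clear(b), handempty, on(b,c)}
  through step 1 (stack(a,f)): drop {clear(a), handempty}, keep {clear(b), on(b,c)}, require {clear(f), holding(a)}
    → {clear(b), clear(f), holding(a), on(b,c)}

== RESULT ==
["clear(b)", "clear(f)", "holding(a)", "on(b,c)"]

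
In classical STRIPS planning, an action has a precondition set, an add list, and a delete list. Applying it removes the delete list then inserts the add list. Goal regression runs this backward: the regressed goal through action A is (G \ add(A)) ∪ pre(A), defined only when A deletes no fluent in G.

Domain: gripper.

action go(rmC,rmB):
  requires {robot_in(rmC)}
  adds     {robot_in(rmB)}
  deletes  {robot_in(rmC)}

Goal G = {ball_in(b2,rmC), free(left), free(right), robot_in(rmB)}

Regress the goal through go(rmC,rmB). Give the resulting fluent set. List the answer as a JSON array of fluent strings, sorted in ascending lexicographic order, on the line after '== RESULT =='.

Regress:
  G ∩ del = {}  (empty — regression defined)
  G \ add = {ball_in(b2,rmC), free(left), free(right), robot_in(rmB)} \ {robot_in(rmB)} = {ball_in(b2,rmC), free(left), free(right)}
  ∪ pre   = {ball_in(b2,rmC), free(left), free(right)} ∪ {robot_in(rmC)}
          = {ball_in(b2,rmC), free(left), free(right), robot_in(rmC)}

== RESULT ==
["ball_in(b2,rmC)", "free(left)", "free(right)", "robot_in(rmC)"]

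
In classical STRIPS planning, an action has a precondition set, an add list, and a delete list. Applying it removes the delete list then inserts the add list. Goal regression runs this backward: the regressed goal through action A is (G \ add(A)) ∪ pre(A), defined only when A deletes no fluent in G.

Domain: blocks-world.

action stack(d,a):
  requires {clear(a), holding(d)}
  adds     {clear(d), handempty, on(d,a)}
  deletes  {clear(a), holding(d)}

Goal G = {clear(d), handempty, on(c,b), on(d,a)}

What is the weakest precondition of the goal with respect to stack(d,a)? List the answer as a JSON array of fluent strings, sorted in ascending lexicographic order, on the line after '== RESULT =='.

Compute (G \ add) ∪ pre:
  G ∩ del = {}  (empty — regression defined)
  G \ add = {clear(d), handempty, on(c,b), on(d,a)} \ {clear(d), handempty, on(d,a)} = {on(c,b)}
  ∪ pre   = {on(c,b)} ∪ {clear(a), holding(d)}
          = {clear(a), holding(d), on(c,b)}

== RESULT ==
["clear(a)", "holding(d)", "on(c,b)"]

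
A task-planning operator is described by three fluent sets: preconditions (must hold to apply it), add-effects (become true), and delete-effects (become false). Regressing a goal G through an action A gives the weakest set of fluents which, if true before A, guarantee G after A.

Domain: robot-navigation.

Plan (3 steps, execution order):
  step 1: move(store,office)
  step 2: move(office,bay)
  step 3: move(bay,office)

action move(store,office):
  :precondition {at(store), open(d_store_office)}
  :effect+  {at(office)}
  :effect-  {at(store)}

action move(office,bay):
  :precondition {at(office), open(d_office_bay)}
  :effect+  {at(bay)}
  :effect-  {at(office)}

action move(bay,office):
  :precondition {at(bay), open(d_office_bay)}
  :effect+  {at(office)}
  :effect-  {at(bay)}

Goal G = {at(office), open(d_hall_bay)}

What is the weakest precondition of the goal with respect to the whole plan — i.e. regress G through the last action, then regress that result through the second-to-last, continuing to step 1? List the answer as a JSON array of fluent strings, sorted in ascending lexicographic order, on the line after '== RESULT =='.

Regress step by step:
  through step 3 (move(bay,office)): drop {at(office)}, keep {open(d_hall_bay)}, require {at(bay), open(d_office_bay)}
    → {at(bay), open(d_hall_bay), open(d_office_bay)}
  through step 2 (move(office,bay)): drop {at(bay)}, keep {open(d_hall_bay), open(d_office_bay)}, require {at(office), open(d_office_bay)}
    → {at(office), open(d_hall_bay), open(d_office_bay)}
  through step 1 (move(store,office)): drop {at(office)}, keep {open(d_hall_bay), open(d_office_bay)}, require {at(store), open(d_store_office)}
    → {at(store), open(d_hall_bay), open(d_office_bay), open(d_store_office)}

== RESULT ==
["at(store)", "open(d_hall_bay)", "open(d_office_bay)", "open(d_store_office)"]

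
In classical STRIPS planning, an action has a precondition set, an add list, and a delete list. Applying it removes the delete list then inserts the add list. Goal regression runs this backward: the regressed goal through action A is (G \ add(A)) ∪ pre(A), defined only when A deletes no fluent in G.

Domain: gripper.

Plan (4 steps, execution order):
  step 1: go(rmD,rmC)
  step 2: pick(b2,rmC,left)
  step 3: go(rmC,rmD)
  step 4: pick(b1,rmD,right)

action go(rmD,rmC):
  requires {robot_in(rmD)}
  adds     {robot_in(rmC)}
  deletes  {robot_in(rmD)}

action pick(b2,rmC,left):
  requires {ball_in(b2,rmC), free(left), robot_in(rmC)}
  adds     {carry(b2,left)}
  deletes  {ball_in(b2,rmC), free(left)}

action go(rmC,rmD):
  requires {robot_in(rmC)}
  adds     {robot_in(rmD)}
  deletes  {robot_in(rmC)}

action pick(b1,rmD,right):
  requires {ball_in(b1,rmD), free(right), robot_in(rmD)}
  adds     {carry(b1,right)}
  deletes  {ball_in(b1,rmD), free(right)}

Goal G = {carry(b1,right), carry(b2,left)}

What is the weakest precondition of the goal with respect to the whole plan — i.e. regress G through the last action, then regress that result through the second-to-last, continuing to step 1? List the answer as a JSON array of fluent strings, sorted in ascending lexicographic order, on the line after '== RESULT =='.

Regress step by step:
  through step 4 (pick(b1,rmD,right)): drop {carry(b1,right)}, keep {carry(b2,left)}, require {ball_in(b1,rmD), free(right), robot_in(rmD)}
    → {ball_in(b1,rmD), carry(b2,left), free(right), robot_in(rmD)}
  through step 3 (go(rmC,rmD)): drop {robot_in(rmD)}, keep {ball_in(b1,rmD), carry(b2,left), free(right)}, require {robot_in(rmC)}
    → {ball_in(b1,rmD), carry(b2,left), free(right), robot_in(rmC)}
  through step 2 (pick(b2,rmC,left)): drop {carry(b2,left)}, keep {ball_in(b1,rmD), free(right), robot_in(rmC)}, require {ball_in(b2,rmC), free(left), robot_in(rmC)}
    → {ball_in(b1,rmD), ball_in(b2,rmC), free(left), free(right), robot_in(rmC)}
  through step 1 (go(rmD,rmC)): drop {robot_in(rmC)}, keep {ball_in(b1,rmD), ball_in(b2,rmC), free(left), free(right)}, require {robot_in(rmD)}
    → {ball_in(b1,rmD), ball_in(b2,rmC), free(left), free(right), robot_in(rmD)}

== RESULT ==
["ball_in(b1,rmD)", "ball_in(b2,rmC)", "free(left)", "free(right)", "robot_in(rmD)"]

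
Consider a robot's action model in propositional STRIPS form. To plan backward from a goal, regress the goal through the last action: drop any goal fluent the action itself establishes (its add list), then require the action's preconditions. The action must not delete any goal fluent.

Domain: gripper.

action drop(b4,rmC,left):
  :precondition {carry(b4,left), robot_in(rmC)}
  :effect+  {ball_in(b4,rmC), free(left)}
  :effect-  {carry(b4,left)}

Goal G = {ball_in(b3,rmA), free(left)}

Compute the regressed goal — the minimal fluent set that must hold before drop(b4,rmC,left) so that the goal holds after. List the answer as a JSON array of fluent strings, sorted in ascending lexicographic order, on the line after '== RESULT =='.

Compute (G \ add) ∪ pre:
  G ∩ del = {}  (empty — regression defined)
  G \ add = {ball_in(b3,rmA), free(left)} \ {ball_in(b4,rmC), free(left)} = {ball_in(b3,rmA)}
  ∪ pre   = {ball_in(b3,rmA)} ∪ {carry(b4,left), robot_in(rmC)}
          = {ball_in(b3,rmA), carry(b4,left), robot_in(rmC)}

== RESULT ==
["ball_in(b3,rmA)", "carry(b4,left)", "robot_in(rmC)"]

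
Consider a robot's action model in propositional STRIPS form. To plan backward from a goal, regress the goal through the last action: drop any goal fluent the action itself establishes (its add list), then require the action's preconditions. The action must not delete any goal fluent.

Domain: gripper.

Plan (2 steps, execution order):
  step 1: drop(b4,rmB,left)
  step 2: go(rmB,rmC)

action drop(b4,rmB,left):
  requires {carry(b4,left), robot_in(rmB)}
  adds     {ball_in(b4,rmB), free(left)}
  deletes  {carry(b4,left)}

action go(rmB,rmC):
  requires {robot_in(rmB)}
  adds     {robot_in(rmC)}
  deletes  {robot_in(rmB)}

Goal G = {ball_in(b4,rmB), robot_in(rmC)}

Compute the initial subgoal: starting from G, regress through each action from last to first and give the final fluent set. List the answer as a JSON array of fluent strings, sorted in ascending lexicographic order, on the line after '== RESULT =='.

Regress step by step:
  through step 2 (go(rmB,rmC)): drop {robot_in(rmC)}, keep {ball_in(b4,rmB)}, require {robot_in(rmB)}
    → {ball_in(b4,rmB), robot_in(rmB)}
  through step 1 (drop(b4,rmB,left)): drop {ball_in(b4,rmB)}, keep {robot_in(rmB)}, require {carry(b4,left), robot_in(rmB)}
    → {carry(b4,left), robot_in(rmB)}

== RESULT ==
["carry(b4,left)", "robot_in(rmB)"]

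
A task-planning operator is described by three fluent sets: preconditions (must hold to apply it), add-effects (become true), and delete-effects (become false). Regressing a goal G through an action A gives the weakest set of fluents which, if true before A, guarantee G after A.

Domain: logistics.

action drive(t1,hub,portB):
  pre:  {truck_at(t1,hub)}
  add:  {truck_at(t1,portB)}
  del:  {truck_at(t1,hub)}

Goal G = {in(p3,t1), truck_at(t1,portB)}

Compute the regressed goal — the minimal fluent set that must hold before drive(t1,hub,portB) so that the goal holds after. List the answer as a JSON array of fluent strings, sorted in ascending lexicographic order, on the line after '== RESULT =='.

Compute (G \ add) ∪ pre:
  G ∩ del = {}  (empty — regression defined)
  G \ add = {in(p3,t1), truck_at(t1,portB)} \ {truck_at(t1,portB)} = {in(p3,t1)}
  ∪ pre   = {in(p3,t1)} ∪ {truck_at(t1,hub)}
          = {in(p3,t1), truck_at(t1,hub)}

== RESULT ==
["in(p3,t1)", "truck_at(t1,hub)"]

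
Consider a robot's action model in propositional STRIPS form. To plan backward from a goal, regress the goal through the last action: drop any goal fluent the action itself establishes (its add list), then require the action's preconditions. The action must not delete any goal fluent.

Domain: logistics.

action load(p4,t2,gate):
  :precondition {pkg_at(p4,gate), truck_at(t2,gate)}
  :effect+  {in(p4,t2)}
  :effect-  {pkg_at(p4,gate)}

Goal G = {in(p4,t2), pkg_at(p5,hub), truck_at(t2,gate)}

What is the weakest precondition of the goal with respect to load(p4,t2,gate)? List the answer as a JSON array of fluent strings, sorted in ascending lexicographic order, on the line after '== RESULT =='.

Compute (G \ add) ∪ pre:
  G ∩ del = {}  (empty — regression defined)
  G \ add = {in(p4,t2), pkg_at(p5,hub), truck_at(t2,gate)} \ {in(p4,t2)} = {pkg_at(p5,hub), truck_at(t2,gate)}
  ∪ pre   = {pkg_at(p5,hub), truck_at(t2,gate)} ∪ {pkg_at(p4,gate), truck_at(t2,gate)}
          = {pkg_at(p4,gate), pkg_at(p5,hub), truck_at(t2,gate)}

== RESULT ==
["pkg_at(p4,gate)", "pkg_at(p5,hub)", "truck_at(t2,gate)"]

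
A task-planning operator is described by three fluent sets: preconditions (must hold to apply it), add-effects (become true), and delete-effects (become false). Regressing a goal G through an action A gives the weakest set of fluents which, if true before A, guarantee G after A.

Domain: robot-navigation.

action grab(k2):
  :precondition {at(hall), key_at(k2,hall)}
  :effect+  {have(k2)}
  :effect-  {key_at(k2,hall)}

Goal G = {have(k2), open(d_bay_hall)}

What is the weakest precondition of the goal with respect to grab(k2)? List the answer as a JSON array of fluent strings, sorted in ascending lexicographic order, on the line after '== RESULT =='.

Compute (G \ add) ∪ pre:
  G ∩ del = {}  (empty — regression defined)
  G \ add = {have(k2), open(d_bay_hall)} \ {have(k2)} = {open(d_bay_hall)}
  ∪ pre   = {open(d_bay_hall)} ∪ {at(hall), key_at(k2,hall)}
          = {at(hall), key_at(k2,hall), open(d_bay_hall)}

== RESULT ==
["at(hall)", "key_at(k2,hall)", "open(d_bay_hall)"]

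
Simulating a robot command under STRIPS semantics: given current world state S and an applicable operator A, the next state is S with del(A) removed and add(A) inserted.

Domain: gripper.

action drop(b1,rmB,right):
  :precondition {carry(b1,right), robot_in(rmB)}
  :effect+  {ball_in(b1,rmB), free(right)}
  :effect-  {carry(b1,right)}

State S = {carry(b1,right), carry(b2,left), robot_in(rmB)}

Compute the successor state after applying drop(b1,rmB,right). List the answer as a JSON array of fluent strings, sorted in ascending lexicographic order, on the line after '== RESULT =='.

Compute (S \ del) ∪ add:
  pre ⊆ S: {carry(b1,right), robot_in(rmB)} ⊆ S  — applicable
  S \ del = {carry(b2,left), robot_in(rmB)}
  ∪ add   = {ball_in(b1,rmB), carry(b2,left), free(right), robot_in(rmB)}

== RESULT ==
["ball_in(b1,rmB)", "carry(b2,left)", "free(right)", "robot_in(rmB)"]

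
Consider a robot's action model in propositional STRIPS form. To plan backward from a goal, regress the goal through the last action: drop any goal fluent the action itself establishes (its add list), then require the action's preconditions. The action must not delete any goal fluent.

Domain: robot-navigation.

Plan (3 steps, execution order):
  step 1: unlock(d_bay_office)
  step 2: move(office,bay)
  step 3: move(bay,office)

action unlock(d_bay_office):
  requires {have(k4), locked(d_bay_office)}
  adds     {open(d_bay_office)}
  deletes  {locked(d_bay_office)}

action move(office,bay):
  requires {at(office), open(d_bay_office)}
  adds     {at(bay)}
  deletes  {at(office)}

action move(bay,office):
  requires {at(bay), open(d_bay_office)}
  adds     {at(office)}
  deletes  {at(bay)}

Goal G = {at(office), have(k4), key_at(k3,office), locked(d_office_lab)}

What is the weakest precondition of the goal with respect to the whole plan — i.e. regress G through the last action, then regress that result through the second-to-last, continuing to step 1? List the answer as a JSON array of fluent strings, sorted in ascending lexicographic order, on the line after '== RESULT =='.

Regress step by step:
  through step 3 (move(bay,office)): drop {at(office)}, keep {have(k4), key_at(k3,office), locked(d_office_lab)}, require {at(bay), open(d_bay_office)}
    → {at(bay), have(k4), key_at(k3,office), locked(d_office_lab), open(d_bay_office)}
  through step 2 (move(office,bay)): drop {at(bay)}, keep {have(k4), key_at(k3,office), locked(d_office_lab), open(d_bay_office)}, require {at(office), open(d_bay_office)}
    → {at(office), have(k4), key_at(k3,office), locked(d_office_lab), open(d_bay_office)}
  through step 1 (unlock(d_bay_office)): drop {open(d_bay_office)}, keep {at(office), have(k4), key_at(k3,office), locked(d_office_lab)}, require {have(k4), locked(d_bay_office)}
    → {at(office), have(k4), key_at(k3,office), locked(d_bay_office), locked(d_office_lab)}

== RESULT ==
["at(office)", "have(k4)", "key_at(k3,office)", "locked(d_bay_office)", "locked(d_office_lab)"]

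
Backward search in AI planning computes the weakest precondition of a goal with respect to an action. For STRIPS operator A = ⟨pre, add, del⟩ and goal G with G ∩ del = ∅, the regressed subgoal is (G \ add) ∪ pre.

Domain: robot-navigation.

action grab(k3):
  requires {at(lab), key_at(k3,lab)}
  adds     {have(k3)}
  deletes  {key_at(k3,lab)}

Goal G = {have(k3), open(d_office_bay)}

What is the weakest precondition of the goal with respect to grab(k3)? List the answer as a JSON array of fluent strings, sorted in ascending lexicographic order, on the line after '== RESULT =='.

Regress:
  G ∩ del = {}  (empty — regression defined)
  G \ add = {have(k3), open(d_office_bay)} \ {have(k3)} = {open(d_office_bay)}
  ∪ pre   = {open(d_office_bay)} ∪ {at(lab), key_at(k3,lab)}
          = {at(lab), key_at(k3,lab), open(d_office_bay)}

== RESULT ==
["at(lab)", "key_at(k3,lab)", "open(d_office_bay)"]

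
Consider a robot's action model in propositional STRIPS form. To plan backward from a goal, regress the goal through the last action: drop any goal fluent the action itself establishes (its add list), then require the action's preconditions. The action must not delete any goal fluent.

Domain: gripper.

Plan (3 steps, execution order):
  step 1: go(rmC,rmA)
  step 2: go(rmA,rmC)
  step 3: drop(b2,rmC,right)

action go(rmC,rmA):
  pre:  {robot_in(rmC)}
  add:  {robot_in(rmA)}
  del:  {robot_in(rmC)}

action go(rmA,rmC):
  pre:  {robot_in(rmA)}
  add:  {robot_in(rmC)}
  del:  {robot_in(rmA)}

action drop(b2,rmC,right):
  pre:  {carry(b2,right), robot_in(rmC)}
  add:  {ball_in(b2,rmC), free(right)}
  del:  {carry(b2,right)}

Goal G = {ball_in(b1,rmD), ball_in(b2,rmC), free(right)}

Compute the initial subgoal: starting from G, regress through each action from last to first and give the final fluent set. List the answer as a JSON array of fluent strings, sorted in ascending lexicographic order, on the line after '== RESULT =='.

Regress step by step:
  through step 3 (drop(b2,rmC,right)): drop {ball_in(b2,rmC), free(right)}, keep {ball_in(b1,rmD)}, require {carry(b2,right), robot_in(rmC)}
    → {ball_in(b1,rmD), carry(b2,right), robot_in(rmC)}
  through step 2 (go(rmA,rmC)): drop {robot_in(rmC)}, keep {ball_in(b1,rmD), carry(b2,right)}, require {robot_in(rmA)}
    → {ball_in(b1,rmD), carry(b2,right), robot_in(rmA)}
  through step 1 (go(rmC,rmA)): drop {robot_in(rmA)}, keep {ball_in(b1,rmD), carry(b2,right)}, require {robot_in(rmC)}
    → {ball_in(b1,rmD), carry(b2,right), robot_in(rmC)}

== RESULT ==
["ball_in(b1,rmD)", "carry(b2,right)", "robot_in(rmC)"]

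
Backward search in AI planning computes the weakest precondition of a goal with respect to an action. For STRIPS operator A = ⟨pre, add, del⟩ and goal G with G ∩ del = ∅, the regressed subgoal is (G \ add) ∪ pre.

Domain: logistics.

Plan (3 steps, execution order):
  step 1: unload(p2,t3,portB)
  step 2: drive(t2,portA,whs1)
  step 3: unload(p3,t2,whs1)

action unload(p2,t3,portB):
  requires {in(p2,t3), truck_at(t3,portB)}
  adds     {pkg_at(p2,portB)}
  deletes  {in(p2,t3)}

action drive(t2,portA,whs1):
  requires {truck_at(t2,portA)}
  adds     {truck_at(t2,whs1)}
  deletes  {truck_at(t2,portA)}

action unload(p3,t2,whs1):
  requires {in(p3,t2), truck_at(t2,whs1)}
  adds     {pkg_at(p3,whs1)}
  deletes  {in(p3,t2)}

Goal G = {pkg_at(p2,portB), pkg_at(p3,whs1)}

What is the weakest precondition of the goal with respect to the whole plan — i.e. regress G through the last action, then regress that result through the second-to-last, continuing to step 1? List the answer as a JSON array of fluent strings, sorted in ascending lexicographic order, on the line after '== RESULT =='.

Work backward from the goal:
  through step 3 (unload(p3,t2,whs1)): drop {pkg_at(p3,whs1)}, keep {pkg_at(p2,portB)}, require {in(p3,t2), truck_at(t2,whs1)}
    → {in(p3,t2), pkg_at(p2,portB), truck_at(t2,whs1)}
  through step 2 (drive(t2,portA,whs1)): drop {truck_at(t2,whs1)}, keep {in(p3,t2), pkg_at(p2,portB)}, require {truck_at(t2,portA)}
    → {in(p3,t2), pkg_at(p2,portB), truck_at(t2,portA)}
  through step 1 (unload(p2,t3,portB)): drop {pkg_at(p2,portB)}, keep {in(p3,t2), truck_at(t2,portA)}, require {in(p2,t3), truck_at(t3,portB)}
    → {in(p2,t3), in(p3,t2), truck_at(t2,portA), truck_at(t3,portB)}

== RESULT ==
["in(p2,t3)", "in(p3,t2)", "truck_at(t2,portA)", "truck_at(t3,portB)"]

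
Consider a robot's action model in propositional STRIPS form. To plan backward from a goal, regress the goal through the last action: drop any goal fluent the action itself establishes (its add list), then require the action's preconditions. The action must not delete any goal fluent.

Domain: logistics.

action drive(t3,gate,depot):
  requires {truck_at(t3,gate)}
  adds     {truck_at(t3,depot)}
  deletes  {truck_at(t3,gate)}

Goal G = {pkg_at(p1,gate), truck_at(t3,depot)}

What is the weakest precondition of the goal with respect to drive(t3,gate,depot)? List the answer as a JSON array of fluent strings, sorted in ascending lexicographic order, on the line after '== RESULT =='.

Compute (G \ add) ∪ pre:
  G ∩ del = {}  (empty — regression defined)
  G \ add = {pkg_at(p1,gate), truck_at(t3,depot)} \ {truck_at(t3,depot)} = {pkg_at(p1,gate)}
  ∪ pre   = {pkg_at(p1,gate)} ∪ {truck_at(t3,gate)}
          = {pkg_at(p1,gate), truck_at(t3,gate)}

== RESULT ==
["pkg_at(p1,gate)", "truck_at(t3,gate)"]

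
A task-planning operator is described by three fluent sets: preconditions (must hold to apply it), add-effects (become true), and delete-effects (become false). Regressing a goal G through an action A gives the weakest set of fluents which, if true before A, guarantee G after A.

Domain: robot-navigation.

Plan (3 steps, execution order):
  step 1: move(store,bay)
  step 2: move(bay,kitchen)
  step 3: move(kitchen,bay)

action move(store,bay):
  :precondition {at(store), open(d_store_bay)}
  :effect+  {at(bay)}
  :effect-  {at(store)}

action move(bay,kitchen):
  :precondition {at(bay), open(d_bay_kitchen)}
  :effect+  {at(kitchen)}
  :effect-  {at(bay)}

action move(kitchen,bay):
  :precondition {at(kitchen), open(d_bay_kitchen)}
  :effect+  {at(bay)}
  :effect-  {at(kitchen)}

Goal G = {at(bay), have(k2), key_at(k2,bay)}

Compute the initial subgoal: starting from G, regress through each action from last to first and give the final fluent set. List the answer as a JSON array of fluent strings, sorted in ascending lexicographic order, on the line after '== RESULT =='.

Work backward from the goal:
  through step 3 (move(kitchen,bay)): drop {at(bay)}, keep {have(k2), key_at(k2,bay)}, require {at(kitchen), open(d_bay_kitchen)}
    → {at(kitchen), have(k2), key_at(k2,bay), open(d_bay_kitchen)}
  through step 2 (move(bay,kitchen)): drop {at(kitchen)}, keep {have(k2), key_at(k2,bay), open(d_bay_kitchen)}, require {at(bay), open(d_bay_kitchen)}
    → {at(bay), have(k2), key_at(k2,bay), open(d_bay_kitchen)}
  through step 1 (move(store,bay)): drop {at(bay)}, keep {have(k2), key_at(k2,bay), open(d_bay_kitchen)}, require {at(store), open(d_store_bay)}
    → {at(store), have(k2), key_at(k2,bay), open(d_bay_kitchen), open(d_store_bay)}

== RESULT ==
["at(store)", "have(k2)", "key_at(k2,bay)", "open(d_bay_kitchen)", "open(d_store_bay)"]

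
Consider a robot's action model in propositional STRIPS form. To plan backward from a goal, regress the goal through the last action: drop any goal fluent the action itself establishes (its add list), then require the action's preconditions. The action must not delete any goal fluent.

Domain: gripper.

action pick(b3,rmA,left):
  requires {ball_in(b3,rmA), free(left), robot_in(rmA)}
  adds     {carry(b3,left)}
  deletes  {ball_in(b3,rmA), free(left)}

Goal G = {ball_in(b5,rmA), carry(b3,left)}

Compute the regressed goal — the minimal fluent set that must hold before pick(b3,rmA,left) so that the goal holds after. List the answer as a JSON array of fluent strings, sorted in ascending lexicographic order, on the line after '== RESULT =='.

Regress:
  G ∩ del = {}  (empty — regression defined)
  G \ add = {ball_in(b5,rmA), carry(b3,left)} \ {carry(b3,left)} = {ball_in(b5,rmA)}
  ∪ pre   = {ball_in(b5,rmA)} ∪ {ball_in(b3,rmA), free(left), robot_in(rmA)}
          = {ball_in(b3,rmA), ball_in(b5,rmA), free(left), robot_in(rmA)}

== RESULT ==
["ball_in(b3,rmA)", "ball_in(b5,rmA)", "free(left)", "robot_in(rmA)"]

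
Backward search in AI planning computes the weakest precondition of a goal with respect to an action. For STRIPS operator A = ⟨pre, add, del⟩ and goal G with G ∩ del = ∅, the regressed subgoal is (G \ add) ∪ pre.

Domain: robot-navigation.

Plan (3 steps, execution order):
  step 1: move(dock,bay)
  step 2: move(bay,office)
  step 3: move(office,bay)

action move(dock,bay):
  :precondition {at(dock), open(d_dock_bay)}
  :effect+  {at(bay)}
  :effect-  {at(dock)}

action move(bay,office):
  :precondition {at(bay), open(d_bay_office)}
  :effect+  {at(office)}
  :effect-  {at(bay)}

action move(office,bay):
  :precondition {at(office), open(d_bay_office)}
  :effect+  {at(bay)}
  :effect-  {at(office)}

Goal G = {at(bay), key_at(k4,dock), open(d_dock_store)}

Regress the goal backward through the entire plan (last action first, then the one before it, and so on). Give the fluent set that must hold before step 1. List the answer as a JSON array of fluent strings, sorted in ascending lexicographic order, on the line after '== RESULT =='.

Work backward from the goal:
  through step 3 (move(office,bay)): drop {at(bay)}, keep {key_at(k4,dock), open(d_dock_store)}, require {at(office), open(d_bay_office)}
    → {at(office), key_at(k4,dock), open(d_bay_office), open(d_dock_store)}
  through step 2 (move(bay,office)): drop {at(office)}, keep {key_at(k4,dock), open(d_bay_office), open(d_dock_store)}, require {at(bay), open(d_bay_office)}
    → {at(bay), key_at(k4,dock), open(d_bay_office), open(d_dock_store)}
  through step 1 (move(dock,bay)): drop {at(bay)}, keep {key_at(k4,dock), open(d_bay_office), open(d_dock_store)}, require {at(dock), open(d_dock_bay)}
    → {at(dock), key_at(k4,dock), open(d_bay_office), open(d_dock_bay), open(d_dock_store)}

== RESULT ==
["at(dock)", "key_at(k4,dock)", "open(d_bay_office)", "open(d_dock_bay)", "open(d_dock_store)"]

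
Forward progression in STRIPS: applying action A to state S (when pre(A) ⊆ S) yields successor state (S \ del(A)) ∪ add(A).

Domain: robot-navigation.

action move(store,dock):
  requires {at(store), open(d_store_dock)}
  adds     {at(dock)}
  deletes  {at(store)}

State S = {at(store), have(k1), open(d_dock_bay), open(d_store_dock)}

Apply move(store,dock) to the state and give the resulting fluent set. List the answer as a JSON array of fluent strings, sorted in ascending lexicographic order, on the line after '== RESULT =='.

Progress:
  pre ⊆ S: {at(store), open(d_store_dock)} ⊆ S  — applicable
  S \ del = {have(k1), open(d_dock_bay), open(d_store_dock)}
  ∪ add   = {at(dock), have(k1), open(d_dock_bay), open(d_store_dock)}

== RESULT ==
["at(dock)", "have(k1)", "open(d_dock_bay)", "open(d_store_dock)"]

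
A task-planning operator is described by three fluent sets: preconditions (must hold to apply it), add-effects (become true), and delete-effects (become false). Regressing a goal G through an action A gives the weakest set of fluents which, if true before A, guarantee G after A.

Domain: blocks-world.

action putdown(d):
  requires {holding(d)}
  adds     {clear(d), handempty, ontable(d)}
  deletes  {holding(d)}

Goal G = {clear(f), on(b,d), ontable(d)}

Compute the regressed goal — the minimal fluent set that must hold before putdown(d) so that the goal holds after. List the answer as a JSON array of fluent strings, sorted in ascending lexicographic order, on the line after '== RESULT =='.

Regress:
  G ∩ del = {}  (empty — regression defined)
  G \ add = {clear(f), on(b,d), ontable(d)} \ {clear(d), handempty, ontable(d)} = {clear(f), on(b,d)}
  ∪ pre   = {clear(f), on(b,d)} ∪ {holding(d)}
          = {clear(f), holding(d), on(b,d)}

== RESULT ==
["clear(f)", "holding(d)", "on(b,d)"]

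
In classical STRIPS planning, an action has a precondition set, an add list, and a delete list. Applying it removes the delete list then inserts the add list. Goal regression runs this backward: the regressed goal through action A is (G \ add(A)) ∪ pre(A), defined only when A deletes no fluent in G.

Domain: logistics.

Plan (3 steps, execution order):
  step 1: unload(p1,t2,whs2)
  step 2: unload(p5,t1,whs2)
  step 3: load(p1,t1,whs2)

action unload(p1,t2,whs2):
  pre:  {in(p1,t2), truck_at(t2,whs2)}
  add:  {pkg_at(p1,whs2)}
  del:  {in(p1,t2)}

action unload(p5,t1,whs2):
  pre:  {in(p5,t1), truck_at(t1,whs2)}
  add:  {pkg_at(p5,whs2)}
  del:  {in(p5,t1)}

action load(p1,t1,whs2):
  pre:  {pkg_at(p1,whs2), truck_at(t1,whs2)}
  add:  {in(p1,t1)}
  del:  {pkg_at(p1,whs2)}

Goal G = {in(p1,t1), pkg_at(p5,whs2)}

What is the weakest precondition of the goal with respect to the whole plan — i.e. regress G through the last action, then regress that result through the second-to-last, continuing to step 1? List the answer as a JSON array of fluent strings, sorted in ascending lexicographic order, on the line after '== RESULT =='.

Regress step by step:
  through step 3 (load(p1,t1,whs2)): drop {in(p1,t1)}, keep {pkg_at(p5,whs2)}, require {pkg_at(p1,whs2), truck_at(t1,whs2)}
    → {pkg_at(p1,whs2), pkg_at(p5,whs2), truck_at(t1,whs2)}
  through step 2 (unload(p5,t1,whs2)): drop {pkg_at(p5,whs2)}, keep {pkg_at(p1,whs2), truck_at(t1,whs2)}, require {in(p5,t1), truck_at(t1,whs2)}
    → {in(p5,t1), pkg_at(p1,whs2), truck_at(t1,whs2)}
  through step 1 (unload(p1,t2,whs2)): drop {pkg_at(p1,whs2)}, keep {in(p5,t1), truck_at(t1,whs2)}, require {in(p1,t2), truck_at(t2,whs2)}
    → {in(p1,t2), in(p5,t1), truck_at(t1,whs2), truck_at(t2,whs2)}

== RESULT ==
["in(p1,t2)", "in(p5,t1)", "truck_at(t1,whs2)", "truck_at(t2,whs2)"]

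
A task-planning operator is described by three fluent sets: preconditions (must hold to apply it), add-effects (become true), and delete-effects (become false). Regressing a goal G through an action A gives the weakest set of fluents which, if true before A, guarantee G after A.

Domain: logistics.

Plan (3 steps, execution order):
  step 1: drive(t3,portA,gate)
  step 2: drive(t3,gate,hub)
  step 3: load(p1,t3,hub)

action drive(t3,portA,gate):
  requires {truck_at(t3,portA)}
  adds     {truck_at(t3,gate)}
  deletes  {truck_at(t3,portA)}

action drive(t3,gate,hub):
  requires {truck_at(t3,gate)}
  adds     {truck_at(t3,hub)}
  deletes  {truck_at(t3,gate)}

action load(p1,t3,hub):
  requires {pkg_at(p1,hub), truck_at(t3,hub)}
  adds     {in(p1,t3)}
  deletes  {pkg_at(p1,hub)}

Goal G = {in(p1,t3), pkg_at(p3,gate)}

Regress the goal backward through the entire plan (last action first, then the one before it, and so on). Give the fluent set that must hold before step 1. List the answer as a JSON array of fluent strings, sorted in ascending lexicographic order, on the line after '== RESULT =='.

Regress step by step:
  through step 3 (load(p1,t3,hub)): drop {in(p1,t3)}, keep {pkg_at(p3,gate)}, require {pkg_at(p1,hub), truck_at(t3,hub)}
    → {pkg_at(p1,hub), pkg_at(p3,gate), truck_at(t3,hub)}
  through step 2 (drive(t3,gate,hub)): drop {truck_at(t3,hub)}, keep {pkg_at(p1,hub), pkg_at(p3,gate)}, require {truck_at(t3,gate)}
    → {pkg_at(p1,hub), pkg_at(p3,gate), truck_at(t3,gate)}
  through step 1 (drive(t3,portA,gate)): drop {truck_at(t3,gate)}, keep {pkg_at(p1,hub), pkg_at(p3,gate)}, require {truck_at(t3,portA)}
    → {pkg_at(p1,hub), pkg_at(p3,gate), truck_at(t3,portA)}

== RESULT ==
["pkg_at(p1,hub)", "pkg_at(p3,gate)", "truck_at(t3,portA)"]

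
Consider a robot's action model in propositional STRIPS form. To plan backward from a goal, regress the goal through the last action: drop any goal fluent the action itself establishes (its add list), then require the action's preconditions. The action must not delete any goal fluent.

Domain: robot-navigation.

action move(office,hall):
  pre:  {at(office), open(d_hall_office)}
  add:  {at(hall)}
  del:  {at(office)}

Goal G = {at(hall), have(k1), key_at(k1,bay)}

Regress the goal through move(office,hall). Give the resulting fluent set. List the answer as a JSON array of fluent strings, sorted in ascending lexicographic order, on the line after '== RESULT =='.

Regress:
  G ∩ del = {}  (empty — regression defined)
  G \ add = {at(hall), have(k1), key_at(k1,bay)} \ {at(hall)} = {have(k1), key_at(k1,bay)}
  ∪ pre   = {have(k1), key_at(k1,bay)} ∪ {at(office), open(d_hall_office)}
          = {at(office), have(k1), key_at(k1,bay), open(d_hall_office)}

== RESULT ==
["at(office)", "have(k1)", "key_at(k1,bay)", "open(d_hall_office)"]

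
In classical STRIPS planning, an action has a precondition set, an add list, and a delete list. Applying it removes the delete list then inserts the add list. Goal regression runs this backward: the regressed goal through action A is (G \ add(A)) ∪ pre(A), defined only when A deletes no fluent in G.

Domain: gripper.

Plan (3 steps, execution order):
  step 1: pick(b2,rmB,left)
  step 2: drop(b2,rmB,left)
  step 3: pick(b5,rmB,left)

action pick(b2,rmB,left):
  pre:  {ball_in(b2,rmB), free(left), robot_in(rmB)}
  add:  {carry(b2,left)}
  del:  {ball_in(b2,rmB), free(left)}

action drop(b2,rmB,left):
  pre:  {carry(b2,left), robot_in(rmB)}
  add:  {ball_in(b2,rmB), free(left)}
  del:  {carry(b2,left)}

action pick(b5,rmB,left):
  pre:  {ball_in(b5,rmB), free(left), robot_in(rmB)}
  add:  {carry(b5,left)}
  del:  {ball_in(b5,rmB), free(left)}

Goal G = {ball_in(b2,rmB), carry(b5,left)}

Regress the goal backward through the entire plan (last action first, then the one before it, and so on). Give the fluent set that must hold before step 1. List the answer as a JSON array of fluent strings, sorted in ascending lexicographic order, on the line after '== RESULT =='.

Work backward from the goal:
  through step 3 (pick(b5,rmB,left)): drop {carry(b5,left)}, keep {ball_in(b2,rmB)}, require {ball_in(b5,rmB), free(left), robot_in(rmB)}
    → {ball_in(b2,rmB), ball_in(b5,rmB), free(left), robot_in(rmB)}
  through step 2 (drop(b2,rmB,left)): drop {ball_in(b2,rmB), free(left)}, keep {ball_in(b5,rmB), robot_in(rmB)}, require {carry(b2,left), robot_in(rmB)}
    → {ball_in(b5,rmB), carry(b2,left), robot_in(rmB)}
  through step 1 (pick(b2,rmB,left)): drop {carry(b2,left)}, keep {ball_in(b5,rmB), robot_in(rmB)}, require {ball_in(b2,rmB), free(left), robot_in(rmB)}
    → {ball_in(b2,rmB), ball_in(b5,rmB), free(left), robot_in(rmB)}

== RESULT ==
["ball_in(b2,rmB)", "ball_in(b5,rmB)", "free(left)", "robot_in(rmB)"]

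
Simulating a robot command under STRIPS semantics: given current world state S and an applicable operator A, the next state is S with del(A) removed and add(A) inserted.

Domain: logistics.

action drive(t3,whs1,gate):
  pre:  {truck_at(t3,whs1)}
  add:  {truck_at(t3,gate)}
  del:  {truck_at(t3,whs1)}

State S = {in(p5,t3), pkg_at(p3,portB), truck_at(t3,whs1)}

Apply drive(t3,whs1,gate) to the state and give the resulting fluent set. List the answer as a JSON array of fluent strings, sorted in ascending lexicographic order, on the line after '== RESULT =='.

Compute (S \ del) ∪ add:
  pre ⊆ S: {truck_at(t3,whs1)} ⊆ S  — applicable
  S \ del = {in(p5,t3), pkg_at(p3,portB)}
  ∪ add   = {in(p5,t3), pkg_at(p3,portB), truck_at(t3,gate)}

== RESULT ==
["in(p5,t3)", "pkg_at(p3,portB)", "truck_at(t3,gate)"]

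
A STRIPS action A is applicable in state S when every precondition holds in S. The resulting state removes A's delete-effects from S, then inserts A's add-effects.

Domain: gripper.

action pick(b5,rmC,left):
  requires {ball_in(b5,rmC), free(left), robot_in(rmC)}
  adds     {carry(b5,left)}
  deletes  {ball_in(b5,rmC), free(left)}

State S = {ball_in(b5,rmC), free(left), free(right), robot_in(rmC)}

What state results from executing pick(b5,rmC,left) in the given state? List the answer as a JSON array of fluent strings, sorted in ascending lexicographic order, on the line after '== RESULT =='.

Compute (S \ del) ∪ add:
  pre ⊆ S: {ball_in(b5,rmC), free(left), robot_in(rmC)} ⊆ S  — applicable
  S \ del = {free(right), robot_in(rmC)}
  ∪ add   = {carry(b5,left), free(right), robot_in(rmC)}

== RESULT ==
["carry(b5,left)", "free(right)", "robot_in(rmC)"]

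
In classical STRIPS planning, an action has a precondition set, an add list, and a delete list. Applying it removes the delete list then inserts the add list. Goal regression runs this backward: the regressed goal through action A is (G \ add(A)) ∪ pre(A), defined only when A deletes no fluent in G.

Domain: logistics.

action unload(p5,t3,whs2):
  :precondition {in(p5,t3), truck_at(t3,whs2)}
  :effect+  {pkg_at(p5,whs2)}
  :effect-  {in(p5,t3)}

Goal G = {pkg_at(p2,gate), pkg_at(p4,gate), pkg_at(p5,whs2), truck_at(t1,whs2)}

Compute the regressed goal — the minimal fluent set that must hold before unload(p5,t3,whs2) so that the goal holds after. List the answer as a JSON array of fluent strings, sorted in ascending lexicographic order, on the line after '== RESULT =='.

Compute (G \ add) ∪ pre:
  G ∩ del = {}  (empty — regression defined)
  G \ add = {pkg_at(p2,gate), pkg_at(p4,gate), pkg_at(p5,whs2), truck_at(t1,whs2)} \ {pkg_at(p5,whs2)} = {pkg_at(p2,gate), pkg_at(p4,gate), truck_at(t1,whs2)}
  ∪ pre   = {pkg_at(p2,gate), pkg_at(p4,gate), truck_at(t1,whs2)} ∪ {in(p5,t3), truck_at(t3,whs2)}
          = {in(p5,t3), pkg_at(p2,gate), pkg_at(p4,gate), truck_at(t1,whs2), truck_at(t3,whs2)}

== RESULT ==
["in(p5,t3)", "pkg_at(p2,gate)", "pkg_at(p4,gate)", "truck_at(t1,whs2)", "truck_at(t3,whs2)"]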